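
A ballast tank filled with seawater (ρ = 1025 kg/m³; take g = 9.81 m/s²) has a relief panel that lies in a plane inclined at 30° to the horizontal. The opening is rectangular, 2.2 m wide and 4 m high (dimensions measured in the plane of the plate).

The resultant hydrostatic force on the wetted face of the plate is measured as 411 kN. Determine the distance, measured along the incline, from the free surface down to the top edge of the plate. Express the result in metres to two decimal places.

γ = ρg = 1025 × 9.81 / 1000 = 10.05525 kN/m³.
A = 2.2 × 4 = 8.8 m².
From F = γ·h_c·A, the centroid depth is h_c = 411/(10.05525 × 8.8) = 4.64479 m.
Let θ = 30° be the plate's angle to the horizontal; measure y along the incline from where the plane meets the free surface. Vertical depth h = y·sinθ with sinθ = 0.500000.
Along the incline, y_c = h_c/sinθ = 4.64479/0.500000 = 9.28958 m.
The centroid lies 4/2 = 2 m below the top edge, so the top edge sits at y_top = 9.28958 − 2 = 7.28958 m along the incline.

y_top ≈ 7.29 m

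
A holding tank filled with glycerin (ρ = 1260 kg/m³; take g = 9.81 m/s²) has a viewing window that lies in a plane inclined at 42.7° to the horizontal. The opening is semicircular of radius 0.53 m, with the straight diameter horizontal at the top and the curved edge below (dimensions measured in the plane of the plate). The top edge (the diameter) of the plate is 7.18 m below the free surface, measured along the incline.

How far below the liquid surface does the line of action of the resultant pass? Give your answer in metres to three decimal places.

γ = ρg = 1260 × 9.81 / 1000 = 12.3606 kN/m³.
Let θ = 42.7° be the plate's angle to the horizontal; measure y along the incline from where the plane meets the free surface. Vertical depth h = y·sinθ with sinθ = 0.678160.
The centroid of a semicircle lies 4r/(3π) = 0.224939 m from the diameter, here below the top edge, so y_c = 7.18 + 0.224939 = 7.40494 m and h_c = 7.40494 × 0.678160 = 5.02173 m.
A = πr²/2 = π × 0.53²/2 = 0.441237 m².
Resultant F = γ·h_c·A = 12.3606 × 5.02173 × 0.441237 = 27.3883 kN.
I_c = (π/8 − 8/(9π))·r⁴ = 0.109757 × 0.53⁴ = 0.00866036 m⁴.
Centre of pressure: y_p = y_c + I_c/(y_c·A) = 7.40494 + 0.00866036/(7.40494 × 0.441237) = 7.40494 + 0.00265059 = 7.40759 m along the plane.
Vertically, h_p = y_p·sinθ = 7.40759 × 0.678160 = 5.02353 m.

h_p = 5.024 m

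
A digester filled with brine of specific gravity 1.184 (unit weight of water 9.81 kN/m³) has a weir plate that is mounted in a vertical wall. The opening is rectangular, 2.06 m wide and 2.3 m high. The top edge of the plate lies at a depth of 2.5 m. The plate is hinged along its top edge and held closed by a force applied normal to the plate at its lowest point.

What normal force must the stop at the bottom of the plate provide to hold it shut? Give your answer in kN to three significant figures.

P ≈ 111 kN

γ = 1.184 × 9.81 = 11.61504 kN/m³.
The centroid lies 2.3/2 = 1.15 m below the top edge, so the centroid depth is h_c = 2.5 + 1.15 = 3.65 m.
A = 2.06 × 2.3 = 4.738 m².
Resultant F = γ·h_c·A = 11.61504 × 3.65 × 4.738 = 200.867 kN.
I_c = b·h³/12 = 2.06 × 2.3³/12 = 2.08867 m⁴.
Centre of pressure: y_p = y_c + I_c/(y_c·A) = 3.65 + 2.08867/(3.65 × 4.738) = 3.65 + 0.120776 = 3.77078 m along the plane.
The resultant acts 1.15 + 0.120776 = 1.27078 m (along the plate) below the hinge at the top edge, so the moment about the hinge is M = F × 1.27078 = 200.867 × 1.27078 = 255.258 kN·m.
A normal force at the bottom, 2.3 m from the hinge, must supply this moment: P = 255.258/2.3 = 110.982 kN.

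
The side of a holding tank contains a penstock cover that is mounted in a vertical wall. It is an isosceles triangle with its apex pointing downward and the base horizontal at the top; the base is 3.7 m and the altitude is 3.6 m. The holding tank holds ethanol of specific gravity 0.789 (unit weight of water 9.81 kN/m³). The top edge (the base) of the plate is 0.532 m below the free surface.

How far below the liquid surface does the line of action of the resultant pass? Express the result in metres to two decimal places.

γ = 0.789 × 9.81 = 7.74009 kN/m³.
With the apex down, the centroid sits h/3 = 3.6/3 = 1.2 m below the base (the top edge), so the centroid depth is h_c = 0.532 + 1.2 = 1.732 m.
A = ½ × 3.7 × 3.6 = 6.66 m².
Resultant F = γ·h_c·A = 7.74009 × 1.732 × 6.66 = 89.2829 kN.
I_c = b·h³/36 = 3.7 × 3.6³/36 = 4.7952 m⁴.
Centre of pressure: y_p = y_c + I_c/(y_c·A) = 1.732 + 4.7952/(1.732 × 6.66) = 1.732 + 0.415704 = 2.1477 m along the plane.

h_p = 2.15 m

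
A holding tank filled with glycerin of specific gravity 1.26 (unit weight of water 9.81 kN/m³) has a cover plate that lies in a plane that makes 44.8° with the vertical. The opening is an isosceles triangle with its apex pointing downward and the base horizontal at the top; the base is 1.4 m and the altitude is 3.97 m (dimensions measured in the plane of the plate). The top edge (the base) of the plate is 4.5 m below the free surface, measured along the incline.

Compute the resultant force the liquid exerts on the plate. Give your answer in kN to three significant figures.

γ = 1.26 × 9.81 = 12.3606 kN/m³.
The plate makes 44.8° with the vertical, i.e. θ = 90° − 44.8° = 45.2° to the horizontal. Measuring y along the incline from the free-surface line, vertical depth h = y·sinθ with sinθ = 0.709571.
With the apex down, the centroid sits h/3 = 3.97/3 = 1.32333 m below the base (the top edge), so y_c = 4.5 + 1.32333 = 5.82333 m and h_c = 5.82333 × 0.709571 = 4.13207 m.
A = ½ × 1.4 × 3.97 = 2.779 m².
Resultant F = γ·h_c·A = 12.3606 × 4.13207 × 2.779 = 141.937 kN.

F ≈ 142 kN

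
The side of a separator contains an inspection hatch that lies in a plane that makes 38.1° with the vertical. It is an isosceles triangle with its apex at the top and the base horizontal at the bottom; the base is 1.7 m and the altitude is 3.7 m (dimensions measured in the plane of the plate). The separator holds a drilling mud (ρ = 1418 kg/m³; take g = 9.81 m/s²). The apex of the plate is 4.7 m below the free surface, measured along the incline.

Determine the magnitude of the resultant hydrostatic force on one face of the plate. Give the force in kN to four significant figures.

γ = ρg = 1418 × 9.81 / 1000 = 13.91058 kN/m³.
The plate makes 38.1° with the vertical, i.e. θ = 90° − 38.1° = 51.9° to the horizontal. Measuring y along the incline from the free-surface line, vertical depth h = y·sinθ with sinθ = 0.786935.
With the apex up, the centroid sits 2h/3 = 2 × 3.7/3 = 2.46667 m below the apex, so y_c = 4.7 + 2.46667 = 7.16667 m and h_c = 7.16667 × 0.786935 = 5.6397 m.
A = ½ × 1.7 × 3.7 = 3.145 m².
Resultant F = γ·h_c·A = 13.91058 × 5.6397 × 3.145 = 246.73 kN.

F ≈ 246.7 kN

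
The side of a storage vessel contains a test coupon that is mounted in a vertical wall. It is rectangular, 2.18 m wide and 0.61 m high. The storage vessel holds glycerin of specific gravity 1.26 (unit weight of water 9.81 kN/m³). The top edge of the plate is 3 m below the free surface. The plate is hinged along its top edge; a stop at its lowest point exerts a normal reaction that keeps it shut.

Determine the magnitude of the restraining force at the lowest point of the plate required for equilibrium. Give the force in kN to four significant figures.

P ≈ 28.00 kN

γ = 1.26 × 9.81 = 12.3606 kN/m³.
The centroid lies 0.61/2 = 0.305 m below the top edge, so the centroid depth is h_c = 3 + 0.305 = 3.305 m.
A = 2.18 × 0.61 = 1.3298 m².
Resultant F = γ·h_c·A = 12.3606 × 3.305 × 1.3298 = 54.3247 kN.
I_c = b·h³/12 = 2.18 × 0.61³/12 = 0.0412349 m⁴.
Centre of pressure: y_p = y_c + I_c/(y_c·A) = 3.305 + 0.0412349/(3.305 × 1.3298) = 3.305 + 0.00938225 = 3.31438 m along the plane.
The resultant acts 0.305 + 0.00938225 = 0.314382 m (along the plate) below the hinge at the top edge, so the moment about the hinge is M = F × 0.314382 = 54.3247 × 0.314382 = 17.0787 kN·m.
A normal force at the bottom, 0.61 m from the hinge, must supply this moment: P = 17.0787/0.61 = 27.9979 kN.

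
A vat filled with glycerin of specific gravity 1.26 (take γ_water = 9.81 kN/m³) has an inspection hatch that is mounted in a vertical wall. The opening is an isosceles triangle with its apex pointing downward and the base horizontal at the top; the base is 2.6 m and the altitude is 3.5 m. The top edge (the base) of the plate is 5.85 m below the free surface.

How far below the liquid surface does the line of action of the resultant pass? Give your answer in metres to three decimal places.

γ = 1.26 × 9.81 = 12.3606 kN/m³.
With the apex down, the centroid sits h/3 = 3.5/3 = 1.16667 m below the base (the top edge), so the centroid depth is h_c = 5.85 + 1.16667 = 7.01667 m.
A = ½ × 2.6 × 3.5 = 4.55 m².
Resultant F = γ·h_c·A = 12.3606 × 7.01667 × 4.55 = 394.623 kN.
I_c = b·h³/36 = 2.6 × 3.5³/36 = 3.09653 m⁴.
Centre of pressure: y_p = y_c + I_c/(y_c·A) = 7.01667 + 3.09653/(7.01667 × 4.55) = 7.01667 + 0.0969913 = 7.11366 m along the plane.

h_p = 7.114 m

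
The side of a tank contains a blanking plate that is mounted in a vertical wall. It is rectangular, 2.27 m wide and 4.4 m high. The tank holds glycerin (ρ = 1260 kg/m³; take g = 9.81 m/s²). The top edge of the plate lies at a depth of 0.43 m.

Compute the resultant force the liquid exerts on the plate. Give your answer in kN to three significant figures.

γ = ρg = 1260 × 9.81 / 1000 = 12.3606 kN/m³.
The centroid lies 4.4/2 = 2.2 m below the top edge, so the centroid depth is h_c = 0.43 + 2.2 = 2.63 m.
A = 2.27 × 4.4 = 9.988 m².
Resultant F = γ·h_c·A = 12.3606 × 2.63 × 9.988 = 324.694 kN.

F ≈ 325 kN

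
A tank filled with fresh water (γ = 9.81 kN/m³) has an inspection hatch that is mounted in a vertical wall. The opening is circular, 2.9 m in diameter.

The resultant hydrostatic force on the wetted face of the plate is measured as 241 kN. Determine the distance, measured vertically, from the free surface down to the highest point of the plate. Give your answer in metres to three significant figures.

γ = 9.81 kN/m³.
A = π(1.45)² = 6.6052 m².
From F = γ·h_c·A, the centroid depth is h_c = 241/(9.81 × 6.6052) = 3.71931 m.
The centroid is at the centre, 1.45 m below the top of the plate, so the highest point sits at h_top = 3.71931 − 1.45 = 2.26931 m below the surface.

d_top ≈ 2.27 m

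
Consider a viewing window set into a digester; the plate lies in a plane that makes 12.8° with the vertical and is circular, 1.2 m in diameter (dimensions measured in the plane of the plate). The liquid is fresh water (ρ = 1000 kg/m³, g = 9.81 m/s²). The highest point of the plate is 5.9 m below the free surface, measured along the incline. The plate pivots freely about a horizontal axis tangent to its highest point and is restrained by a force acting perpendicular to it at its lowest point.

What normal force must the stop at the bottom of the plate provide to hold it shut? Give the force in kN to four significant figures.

P ≈ 35.97 kN

γ = ρg = 1000 × 9.81 = 9810 N/m³ = 9.81 kN/m³.
The plate makes 12.8° with the vertical, i.e. θ = 90° − 12.8° = 77.2° to the horizontal. Measuring y along the incline from the free-surface line, vertical depth h = y·sinθ with sinθ = 0.975149.
The centroid is at the centre, 0.6 m below the top of the plate, so y_c = 5.9 + 0.6 = 6.5 m and h_c = 6.5 × 0.975149 = 6.33847 m.
A = π(0.6)² = 1.13097 m².
Resultant F = γ·h_c·A = 9.81 × 6.33847 × 1.13097 = 70.3242 kN.
I_c = πr⁴/4 = π × 0.6⁴/4 = 0.101788 m⁴.
Centre of pressure: y_p = y_c + I_c/(y_c·A) = 6.5 + 0.101788/(6.5 × 1.13097) = 6.5 + 0.0138462 = 6.51385 m along the plane.
The resultant acts 0.6 + 0.0138462 = 0.613846 m (along the plate) below the hinge at the top edge, so the moment about the hinge is M = F × 0.613846 = 70.3242 × 0.613846 = 43.1682 kN·m.
A normal force at the bottom, 1.2 m from the hinge, must supply this moment: P = 43.1682/1.2 = 35.9735 kN.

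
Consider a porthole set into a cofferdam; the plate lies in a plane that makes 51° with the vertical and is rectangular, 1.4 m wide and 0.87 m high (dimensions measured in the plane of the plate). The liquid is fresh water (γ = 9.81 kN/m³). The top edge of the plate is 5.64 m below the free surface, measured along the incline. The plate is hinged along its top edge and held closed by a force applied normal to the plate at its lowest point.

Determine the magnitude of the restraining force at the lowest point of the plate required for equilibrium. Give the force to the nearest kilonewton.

P ≈ 23 kN

γ = 9.81 kN/m³.
The plate makes 51° with the vertical, i.e. θ = 90° − 51° = 39° to the horizontal. Measuring y along the incline from the free-surface line, vertical depth h = y·sinθ with sinθ = 0.629320.
The centroid lies 0.87/2 = 0.435 m below the top edge, so y_c = 5.64 + 0.435 = 6.075 m and h_c = 6.075 × 0.629320 = 3.82312 m.
A = 1.4 × 0.87 = 1.218 m².
Resultant F = γ·h_c·A = 9.81 × 3.82312 × 1.218 = 45.6809 kN.
I_c = b·h³/12 = 1.4 × 0.87³/12 = 0.0768253 m⁴.
Centre of pressure: y_p = y_c + I_c/(y_c·A) = 6.075 + 0.0768253/(6.075 × 1.218) = 6.075 + 0.0103827 = 6.08538 m along the plane.
The resultant acts 0.435 + 0.0103827 = 0.445383 m (along the plate) below the hinge at the top edge, so the moment about the hinge is M = F × 0.445383 = 45.6809 × 0.445383 = 20.3455 kN·m.
A normal force at the bottom, 0.87 m from the hinge, must supply this moment: P = 20.3455/0.87 = 23.3856 kN.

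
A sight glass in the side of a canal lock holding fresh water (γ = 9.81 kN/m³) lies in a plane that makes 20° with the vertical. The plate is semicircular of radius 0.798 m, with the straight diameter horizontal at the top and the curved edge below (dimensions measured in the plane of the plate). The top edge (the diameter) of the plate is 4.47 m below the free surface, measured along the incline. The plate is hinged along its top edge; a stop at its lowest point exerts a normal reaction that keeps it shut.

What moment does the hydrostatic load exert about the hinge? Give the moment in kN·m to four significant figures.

γ = 9.81 kN/m³.
The plate makes 20° with the vertical, i.e. θ = 90° − 20° = 70° to the horizontal. Measuring y along the incline from the free-surface line, vertical depth h = y·sinθ with sinθ = 0.939693.
The centroid of a semicircle lies 4r/(3π) = 0.338682 m from the diameter, here below the top edge, so y_c = 4.47 + 0.338682 = 4.80868 m and h_c = 4.80868 × 0.939693 = 4.51868 m.
A = πr²/2 = π × 0.798²/2 = 1.00029 m².
Resultant F = γ·h_c·A = 9.81 × 4.51868 × 1.00029 = 44.3411 kN.
I_c = (π/8 − 8/(9π))·r⁴ = 0.109757 × 0.798⁴ = 0.0445086 m⁴.
Centre of pressure: y_p = y_c + I_c/(y_c·A) = 4.80868 + 0.0445086/(4.80868 × 1.00029) = 4.80868 + 0.0092532 = 4.81793 m along the plane.
The resultant acts 0.338682 + 0.0092532 = 0.347935 m (along the plate) below the hinge at the top edge, so the moment about the hinge is M = F × 0.347935 = 44.3411 × 0.347935 = 15.4278 kN·m.

M ≈ 15.43 kN·m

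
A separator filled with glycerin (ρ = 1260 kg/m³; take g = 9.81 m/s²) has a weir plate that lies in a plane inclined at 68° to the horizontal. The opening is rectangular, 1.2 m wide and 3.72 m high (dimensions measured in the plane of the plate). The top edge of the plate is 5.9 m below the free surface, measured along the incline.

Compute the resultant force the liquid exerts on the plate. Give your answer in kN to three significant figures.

F ≈ 397 kN

γ = ρg = 1260 × 9.81 / 1000 = 12.3606 kN/m³.
Let θ = 68° be the plate's angle to the horizontal; measure y along the incline from where the plane meets the free surface. Vertical depth h = y·sinθ with sinθ = 0.927184.
The centroid lies 3.72/2 = 1.86 m below the top edge, so y_c = 5.9 + 1.86 = 7.76 m and h_c = 7.76 × 0.927184 = 7.19495 m.
A = 1.2 × 3.72 = 4.464 m².
Resultant F = γ·h_c·A = 12.3606 × 7.19495 × 4.464 = 397.001 kN.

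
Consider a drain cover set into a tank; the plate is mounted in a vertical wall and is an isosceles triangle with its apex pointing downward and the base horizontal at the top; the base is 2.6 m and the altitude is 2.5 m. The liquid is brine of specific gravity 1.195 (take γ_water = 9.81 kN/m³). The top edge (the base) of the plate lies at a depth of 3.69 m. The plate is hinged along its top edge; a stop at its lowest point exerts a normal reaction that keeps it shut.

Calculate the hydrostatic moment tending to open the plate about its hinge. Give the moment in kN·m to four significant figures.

γ = 1.195 × 9.81 = 11.72295 kN/m³.
With the apex down, the centroid sits h/3 = 2.5/3 = 0.833333 m below the base (the top edge), so the centroid depth is h_c = 3.69 + 0.833333 = 4.52333 m.
A = ½ × 2.6 × 2.5 = 3.25 m².
Resultant F = γ·h_c·A = 11.72295 × 4.52333 × 3.25 = 172.337 kN.
I_c = b·h³/36 = 2.6 × 2.5³/36 = 1.12847 m⁴.
Centre of pressure: y_p = y_c + I_c/(y_c·A) = 4.52333 + 1.12847/(4.52333 × 3.25) = 4.52333 + 0.0767624 = 4.60009 m along the plane.
The resultant acts 0.833333 + 0.0767624 = 0.910095 m (along the plate) below the hinge at the top edge, so the moment about the hinge is M = F × 0.910095 = 172.337 × 0.910095 = 156.843 kN·m.

M ≈ 156.8 kN·m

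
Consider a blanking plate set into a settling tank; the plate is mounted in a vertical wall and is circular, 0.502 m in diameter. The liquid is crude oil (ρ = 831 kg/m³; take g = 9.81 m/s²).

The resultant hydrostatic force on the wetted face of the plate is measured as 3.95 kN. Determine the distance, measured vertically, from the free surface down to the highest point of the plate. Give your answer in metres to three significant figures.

γ = ρg = 831 × 9.81 / 1000 = 8.15211 kN/m³.
A = π(0.251)² = 0.197923 m².
From F = γ·h_c·A, the centroid depth is h_c = 3.95/(8.15211 × 0.197923) = 2.44811 m.
The centroid is at the centre, 0.251 m below the top of the plate, so the highest point sits at h_top = 2.44811 − 0.251 = 2.19711 m below the surface.

d_top ≈ 2.20 m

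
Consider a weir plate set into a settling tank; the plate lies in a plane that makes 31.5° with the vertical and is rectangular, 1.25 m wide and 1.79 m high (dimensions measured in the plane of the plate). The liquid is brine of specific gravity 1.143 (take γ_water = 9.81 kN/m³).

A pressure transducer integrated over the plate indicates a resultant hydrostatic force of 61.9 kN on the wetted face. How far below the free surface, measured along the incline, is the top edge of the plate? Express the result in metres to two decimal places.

γ = 1.143 × 9.81 = 11.21283 kN/m³.
A = 1.25 × 1.79 = 2.2375 m².
From F = γ·h_c·A, the centroid depth is h_c = 61.9/(11.21283 × 2.2375) = 2.46725 m.
The plate makes 31.5° with the vertical, i.e. θ = 90° − 31.5° = 58.5° to the horizontal. Measuring y along the incline from the free-surface line, vertical depth h = y·sinθ with sinθ = 0.852640.
Along the incline, y_c = h_c/sinθ = 2.46725/0.852640 = 2.89366 m.
The centroid lies 1.79/2 = 0.895 m below the top edge, so the top edge sits at y_top = 2.89366 − 0.895 = 1.99866 m along the incline.

y_top ≈ 2.00 m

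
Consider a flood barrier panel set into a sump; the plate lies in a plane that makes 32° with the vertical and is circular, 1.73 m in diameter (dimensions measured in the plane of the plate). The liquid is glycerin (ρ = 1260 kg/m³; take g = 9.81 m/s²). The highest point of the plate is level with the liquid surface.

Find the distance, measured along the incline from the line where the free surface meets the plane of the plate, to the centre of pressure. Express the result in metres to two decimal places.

y_p = 1.08 m

γ = ρg = 1260 × 9.81 / 1000 = 12.3606 kN/m³.
The plate makes 32° with the vertical, i.e. θ = 90° − 32° = 58° to the horizontal. Measuring y along the incline from the free-surface line, vertical depth h = y·sinθ with sinθ = 0.848048.
The centroid is at the centre, 0.865 m below the top of the plate, so y_c = 0.865 m and h_c = 0.865 × 0.848048 = 0.733562 m.
A = π(0.865)² = 2.35062 m².
Resultant F = γ·h_c·A = 12.3606 × 0.733562 × 2.35062 = 21.3137 kN.
I_c = πr⁴/4 = π × 0.865⁴/4 = 0.439698 m⁴.
Centre of pressure: y_p = y_c + I_c/(y_c·A) = 0.865 + 0.439698/(0.865 × 2.35062) = 0.865 + 0.21625 = 1.08125 m along the plane.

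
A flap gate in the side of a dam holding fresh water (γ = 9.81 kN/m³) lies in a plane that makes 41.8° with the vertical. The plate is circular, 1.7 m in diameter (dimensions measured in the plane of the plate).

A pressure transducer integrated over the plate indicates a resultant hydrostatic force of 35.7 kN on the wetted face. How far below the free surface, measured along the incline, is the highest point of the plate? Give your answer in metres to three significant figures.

γ = 9.81 kN/m³.
A = π(0.85)² = 2.2698 m².
From F = γ·h_c·A, the centroid depth is h_c = 35.7/(9.81 × 2.2698) = 1.60329 m.
The plate makes 41.8° with the vertical, i.e. θ = 90° − 41.8° = 48.2° to the horizontal. Measuring y along the incline from the free-surface line, vertical depth h = y·sinθ with sinθ = 0.745476.
Along the incline, y_c = h_c/sinθ = 1.60329/0.745476 = 2.15069 m.
The centroid is at the centre, 0.85 m below the top of the plate, so the highest point sits at y_top = 2.15069 − 0.85 = 1.30069 m along the incline.

y_top ≈ 1.30 m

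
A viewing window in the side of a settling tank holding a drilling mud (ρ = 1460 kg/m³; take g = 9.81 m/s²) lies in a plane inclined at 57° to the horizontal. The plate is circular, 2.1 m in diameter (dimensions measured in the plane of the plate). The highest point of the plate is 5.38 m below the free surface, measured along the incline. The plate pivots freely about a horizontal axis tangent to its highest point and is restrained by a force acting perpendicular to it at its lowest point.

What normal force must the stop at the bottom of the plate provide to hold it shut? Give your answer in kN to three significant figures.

P ≈ 139 kN

γ = ρg = 1460 × 9.81 / 1000 = 14.3226 kN/m³.
Let θ = 57° be the plate's angle to the horizontal; measure y along the incline from where the plane meets the free surface. Vertical depth h = y·sinθ with sinθ = 0.838671.
The centroid is at the centre, 1.05 m below the top of the plate, so y_c = 5.38 + 1.05 = 6.43 m and h_c = 6.43 × 0.838671 = 5.39265 m.
A = π(1.05)² = 3.46361 m².
Resultant F = γ·h_c·A = 14.3226 × 5.39265 × 3.46361 = 267.518 kN.
I_c = πr⁴/4 = π × 1.05⁴/4 = 0.954656 m⁴.
Centre of pressure: y_p = y_c + I_c/(y_c·A) = 6.43 + 0.954656/(6.43 × 3.46361) = 6.43 + 0.0428654 = 6.47287 m along the plane.
The resultant acts 1.05 + 0.0428654 = 1.09287 m (along the plate) below the hinge at the top edge, so the moment about the hinge is M = F × 1.09287 = 267.518 × 1.09287 = 292.362 kN·m.
A normal force at the bottom, 2.1 m from the hinge, must supply this moment: P = 292.362/2.1 = 139.22 kN.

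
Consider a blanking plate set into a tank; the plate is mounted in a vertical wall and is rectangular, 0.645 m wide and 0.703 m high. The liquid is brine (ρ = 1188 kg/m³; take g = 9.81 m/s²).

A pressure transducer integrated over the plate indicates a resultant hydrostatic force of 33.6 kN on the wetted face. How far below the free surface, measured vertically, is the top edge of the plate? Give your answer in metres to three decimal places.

d_top ≈ 6.007 m

γ = ρg = 1188 × 9.81 / 1000 = 11.65428 kN/m³.
A = 0.645 × 0.703 = 0.453435 m².
From F = γ·h_c·A, the centroid depth is h_c = 33.6/(11.65428 × 0.453435) = 6.35827 m.
The centroid lies 0.703/2 = 0.3515 m below the top edge, so the top edge sits at h_top = 6.35827 − 0.3515 = 6.00677 m below the surface.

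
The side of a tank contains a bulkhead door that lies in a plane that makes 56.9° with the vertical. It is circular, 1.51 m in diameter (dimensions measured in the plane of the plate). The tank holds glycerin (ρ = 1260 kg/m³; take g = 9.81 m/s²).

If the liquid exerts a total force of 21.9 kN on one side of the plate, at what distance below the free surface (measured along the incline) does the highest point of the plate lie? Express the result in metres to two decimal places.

y_top ≈ 1.06 m

γ = ρg = 1260 × 9.81 / 1000 = 12.3606 kN/m³.
A = π(0.755)² = 1.79079 m².
From F = γ·h_c·A, the centroid depth is h_c = 21.9/(12.3606 × 1.79079) = 0.989373 m.
The plate makes 56.9° with the vertical, i.e. θ = 90° − 56.9° = 33.1° to the horizontal. Measuring y along the incline from the free-surface line, vertical depth h = y·sinθ with sinθ = 0.546102.
Along the incline, y_c = h_c/sinθ = 0.989373/0.546102 = 1.8117 m.
The centroid is at the centre, 0.755 m below the top of the plate, so the highest point sits at y_top = 1.8117 − 0.755 = 1.0567 m along the incline.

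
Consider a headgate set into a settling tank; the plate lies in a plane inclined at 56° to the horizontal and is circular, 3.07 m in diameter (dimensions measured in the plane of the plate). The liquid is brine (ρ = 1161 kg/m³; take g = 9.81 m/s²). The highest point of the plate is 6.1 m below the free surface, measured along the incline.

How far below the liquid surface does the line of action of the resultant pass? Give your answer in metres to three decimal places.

γ = ρg = 1161 × 9.81 / 1000 = 11.38941 kN/m³.
Let θ = 56° be the plate's angle to the horizontal; measure y along the incline from where the plane meets the free surface. Vertical depth h = y·sinθ with sinθ = 0.829038.
The centroid is at the centre, 1.535 m below the top of the plate, so y_c = 6.1 + 1.535 = 7.635 m and h_c = 7.635 × 0.829038 = 6.32971 m.
A = π(1.535)² = 7.4023 m².
Resultant F = γ·h_c·A = 11.38941 × 6.32971 × 7.4023 = 533.644 kN.
I_c = πr⁴/4 = π × 1.535⁴/4 = 4.36037 m⁴.
Centre of pressure: y_p = y_c + I_c/(y_c·A) = 7.635 + 4.36037/(7.635 × 7.4023) = 7.635 + 0.0771521 = 7.71215 m along the plane.
Vertically, h_p = y_p·sinθ = 7.71215 × 0.829038 = 6.39367 m.

h_p = 6.394 m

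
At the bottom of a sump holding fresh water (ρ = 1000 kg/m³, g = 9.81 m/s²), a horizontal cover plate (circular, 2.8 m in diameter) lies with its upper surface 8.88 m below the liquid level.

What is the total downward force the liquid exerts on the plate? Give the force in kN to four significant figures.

γ = ρg = 1000 × 9.81 = 9810 N/m³ = 9.81 kN/m³.
The plate is horizontal, so pressure is uniform at p = γ·h = 9.81 × 8.88 = 87.1128 kN/m².
A = π(1.4)² = 6.15752 m².
F = p·A = 87.1128 × 6.15752 = 536.399 kN.

F ≈ 536.4 kN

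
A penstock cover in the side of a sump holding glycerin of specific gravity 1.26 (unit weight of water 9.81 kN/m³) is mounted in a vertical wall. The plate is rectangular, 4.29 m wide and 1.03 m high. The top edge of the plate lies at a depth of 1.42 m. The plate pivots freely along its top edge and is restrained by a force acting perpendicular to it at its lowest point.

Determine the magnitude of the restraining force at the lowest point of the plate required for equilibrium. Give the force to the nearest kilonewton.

γ = 1.26 × 9.81 = 12.3606 kN/m³.
The centroid lies 1.03/2 = 0.515 m below the top edge, so the centroid depth is h_c = 1.42 + 0.515 = 1.935 m.
A = 4.29 × 1.03 = 4.4187 m².
Resultant F = γ·h_c·A = 12.3606 × 1.935 × 4.4187 = 105.685 kN.
I_c = b·h³/12 = 4.29 × 1.03³/12 = 0.39065 m⁴.
Centre of pressure: y_p = y_c + I_c/(y_c·A) = 1.935 + 0.39065/(1.935 × 4.4187) = 1.935 + 0.0456891 = 1.98069 m along the plane.
The resultant acts 0.515 + 0.0456891 = 0.560689 m (along the plate) below the hinge at the top edge, so the moment about the hinge is M = F × 0.560689 = 105.685 × 0.560689 = 59.2564 kN·m.
A normal force at the bottom, 1.03 m from the hinge, must supply this moment: P = 59.2564/1.03 = 57.5305 kN.

P ≈ 58 kN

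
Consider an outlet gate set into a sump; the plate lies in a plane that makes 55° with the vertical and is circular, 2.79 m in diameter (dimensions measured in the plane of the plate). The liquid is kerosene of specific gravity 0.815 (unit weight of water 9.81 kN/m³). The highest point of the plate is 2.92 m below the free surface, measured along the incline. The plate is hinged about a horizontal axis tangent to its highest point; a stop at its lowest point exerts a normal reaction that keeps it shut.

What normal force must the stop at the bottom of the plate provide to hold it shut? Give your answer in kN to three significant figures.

γ = 0.815 × 9.81 = 7.99515 kN/m³.
The plate makes 55° with the vertical, i.e. θ = 90° − 55° = 35° to the horizontal. Measuring y along the incline from the free-surface line, vertical depth h = y·sinθ with sinθ = 0.573576.
The centroid is at the centre, 1.395 m below the top of the plate, so y_c = 2.92 + 1.395 = 4.315 m and h_c = 4.315 × 0.573576 = 2.47498 m.
A = π(1.395)² = 6.11362 m².
Resultant F = γ·h_c·A = 7.99515 × 2.47498 × 6.11362 = 120.975 kN.
I_c = πr⁴/4 = π × 1.395⁴/4 = 2.97431 m⁴.
Centre of pressure: y_p = y_c + I_c/(y_c·A) = 4.315 + 2.97431/(4.315 × 6.11362) = 4.315 + 0.112748 = 4.42775 m along the plane.
The resultant acts 1.395 + 0.112748 = 1.50775 m (along the plate) below the hinge at the top edge, so the moment about the hinge is M = F × 1.50775 = 120.975 × 1.50775 = 182.4 kN·m.
A normal force at the bottom, 2.79 m from the hinge, must supply this moment: P = 182.4/2.79 = 65.3763 kN.

P ≈ 65.4 kN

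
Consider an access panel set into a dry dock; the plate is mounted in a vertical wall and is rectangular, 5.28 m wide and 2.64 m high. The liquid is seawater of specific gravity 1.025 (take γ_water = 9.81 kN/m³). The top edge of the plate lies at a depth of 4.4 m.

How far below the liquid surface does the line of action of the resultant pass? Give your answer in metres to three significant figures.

h_p = 5.82 m

γ = 1.025 × 9.81 = 10.05525 kN/m³.
The centroid lies 2.64/2 = 1.32 m below the top edge, so the centroid depth is h_c = 4.4 + 1.32 = 5.72 m.
A = 5.28 × 2.64 = 13.9392 m².
Resultant F = γ·h_c·A = 10.05525 × 5.72 × 13.9392 = 801.727 kN.
I_c = b·h³/12 = 5.28 × 2.64³/12 = 8.09589 m⁴.
Centre of pressure: y_p = y_c + I_c/(y_c·A) = 5.72 + 8.09589/(5.72 × 13.9392) = 5.72 + 0.101538 = 5.82154 m along the plane.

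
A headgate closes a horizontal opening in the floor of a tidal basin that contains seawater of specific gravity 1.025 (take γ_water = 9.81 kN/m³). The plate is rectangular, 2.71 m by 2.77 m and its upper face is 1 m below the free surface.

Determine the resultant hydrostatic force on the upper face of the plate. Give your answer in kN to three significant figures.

F ≈ 75.5 kN

γ = 1.025 × 9.81 = 10.05525 kN/m³.
The plate is horizontal, so pressure is uniform at p = γ·h = 10.05525 × 1 = 10.0552 kN/m².
A = 2.71 × 2.77 = 7.5067 m².
F = p·A = 10.0552 × 7.5067 = 75.4814 kN.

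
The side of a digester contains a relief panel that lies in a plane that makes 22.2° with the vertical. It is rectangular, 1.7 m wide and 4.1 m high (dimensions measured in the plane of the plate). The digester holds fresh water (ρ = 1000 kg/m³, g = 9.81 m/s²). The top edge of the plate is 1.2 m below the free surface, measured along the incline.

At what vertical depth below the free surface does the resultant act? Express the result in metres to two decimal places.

γ = ρg = 1000 × 9.81 = 9810 N/m³ = 9.81 kN/m³.
The plate makes 22.2° with the vertical, i.e. θ = 90° − 22.2° = 67.8° to the horizontal. Measuring y along the incline from the free-surface line, vertical depth h = y·sinθ with sinθ = 0.925871.
The centroid lies 4.1/2 = 2.05 m below the top edge, so y_c = 1.2 + 2.05 = 3.25 m and h_c = 3.25 × 0.925871 = 3.00908 m.
A = 1.7 × 4.1 = 6.97 m².
Resultant F = γ·h_c·A = 9.81 × 3.00908 × 6.97 = 205.748 kN.
I_c = b·h³/12 = 1.7 × 4.1³/12 = 9.76381 m⁴.
Centre of pressure: y_p = y_c + I_c/(y_c·A) = 3.25 + 9.76381/(3.25 × 6.97) = 3.25 + 0.431026 = 3.68103 m along the plane.
Vertically, h_p = y_p·sinθ = 3.68103 × 0.925871 = 3.40816 m.

h_p = 3.41 m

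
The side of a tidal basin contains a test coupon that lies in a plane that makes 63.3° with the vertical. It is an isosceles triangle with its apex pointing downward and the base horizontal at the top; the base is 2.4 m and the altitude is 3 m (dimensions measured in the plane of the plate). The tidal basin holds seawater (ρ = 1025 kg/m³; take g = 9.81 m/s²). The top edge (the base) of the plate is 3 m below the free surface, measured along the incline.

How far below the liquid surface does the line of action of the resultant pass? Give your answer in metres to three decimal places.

γ = ρg = 1025 × 9.81 / 1000 = 10.05525 kN/m³.
The plate makes 63.3° with the vertical, i.e. θ = 90° − 63.3° = 26.7° to the horizontal. Measuring y along the incline from the free-surface line, vertical depth h = y·sinθ with sinθ = 0.449319.
With the apex down, the centroid sits h/3 = 3/3 = 1 m below the base (the top edge), so y_c = 3 + 1 = 4 m and h_c = 4 × 0.449319 = 1.79728 m.
A = ½ × 2.4 × 3 = 3.6 m².
Resultant F = γ·h_c·A = 10.05525 × 1.79728 × 3.6 = 65.0596 kN.
I_c = b·h³/36 = 2.4 × 3³/36 = 1.8 m⁴.
Centre of pressure: y_p = y_c + I_c/(y_c·A) = 4 + 1.8/(4 × 3.6) = 4 + 0.125 = 4.125 m along the plane.
Vertically, h_p = y_p·sinθ = 4.125 × 0.449319 = 1.85344 m.

h_p = 1.853 m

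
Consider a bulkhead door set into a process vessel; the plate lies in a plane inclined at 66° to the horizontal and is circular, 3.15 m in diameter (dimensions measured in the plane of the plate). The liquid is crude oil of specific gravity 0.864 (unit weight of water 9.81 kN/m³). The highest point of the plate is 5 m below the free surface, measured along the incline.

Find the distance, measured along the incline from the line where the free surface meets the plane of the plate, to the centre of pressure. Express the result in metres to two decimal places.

γ = 0.864 × 9.81 = 8.47584 kN/m³.
Let θ = 66° be the plate's angle to the horizontal; measure y along the incline from where the plane meets the free surface. Vertical depth h = y·sinθ with sinθ = 0.913545.
The centroid is at the centre, 1.575 m below the top of the plate, so y_c = 5 + 1.575 = 6.575 m and h_c = 6.575 × 0.913545 = 6.00656 m.
A = π(1.575)² = 7.79311 m².
Resultant F = γ·h_c·A = 8.47584 × 6.00656 × 7.79311 = 396.752 kN.
I_c = πr⁴/4 = π × 1.575⁴/4 = 4.83295 m⁴.
Centre of pressure: y_p = y_c + I_c/(y_c·A) = 6.575 + 4.83295/(6.575 × 7.79311) = 6.575 + 0.0943204 = 6.66932 m along the plane.

y_p = 6.67 m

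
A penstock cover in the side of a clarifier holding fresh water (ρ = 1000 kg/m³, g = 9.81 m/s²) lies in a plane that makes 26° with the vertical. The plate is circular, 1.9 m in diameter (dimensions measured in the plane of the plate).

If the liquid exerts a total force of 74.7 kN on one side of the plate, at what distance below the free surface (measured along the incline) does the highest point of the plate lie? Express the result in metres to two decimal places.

γ = ρg = 1000 × 9.81 = 9810 N/m³ = 9.81 kN/m³.
A = π(0.95)² = 2.83529 m².
From F = γ·h_c·A, the centroid depth is h_c = 74.7/(9.81 × 2.83529) = 2.68568 m.
The plate makes 26° with the vertical, i.e. θ = 90° − 26° = 64° to the horizontal. Measuring y along the incline from the free-surface line, vertical depth h = y·sinθ with sinθ = 0.898794.
Along the incline, y_c = h_c/sinθ = 2.68568/0.898794 = 2.98809 m.
The centroid is at the centre, 0.95 m below the top of the plate, so the highest point sits at y_top = 2.98809 − 0.95 = 2.03809 m along the incline.

y_top ≈ 2.04 m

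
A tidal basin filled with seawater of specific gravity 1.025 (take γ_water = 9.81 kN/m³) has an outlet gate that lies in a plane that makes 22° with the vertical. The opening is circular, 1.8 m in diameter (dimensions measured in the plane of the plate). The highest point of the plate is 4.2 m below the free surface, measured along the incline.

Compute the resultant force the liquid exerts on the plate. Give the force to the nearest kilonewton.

F ≈ 121 kN

γ = 1.025 × 9.81 = 10.05525 kN/m³.
The plate makes 22° with the vertical, i.e. θ = 90° − 22° = 68° to the horizontal. Measuring y along the incline from the free-surface line, vertical depth h = y·sinθ with sinθ = 0.927184.
The centroid is at the centre, 0.9 m below the top of the plate, so y_c = 4.2 + 0.9 = 5.1 m and h_c = 5.1 × 0.927184 = 4.72864 m.
A = π(0.9)² = 2.54469 m².
Resultant F = γ·h_c·A = 10.05525 × 4.72864 × 2.54469 = 120.994 kN.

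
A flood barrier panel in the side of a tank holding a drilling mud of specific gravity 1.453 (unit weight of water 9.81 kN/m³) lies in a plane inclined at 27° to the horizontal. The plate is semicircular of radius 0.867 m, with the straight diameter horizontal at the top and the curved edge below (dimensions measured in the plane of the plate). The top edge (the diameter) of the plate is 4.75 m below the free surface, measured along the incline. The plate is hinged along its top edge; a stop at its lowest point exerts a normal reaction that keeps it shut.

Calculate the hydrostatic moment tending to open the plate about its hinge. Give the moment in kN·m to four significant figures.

γ = 1.453 × 9.81 = 14.25393 kN/m³.
Let θ = 27° be the plate's angle to the horizontal; measure y along the incline from where the plane meets the free surface. Vertical depth h = y·sinθ with sinθ = 0.453990.
The centroid of a semicircle lies 4r/(3π) = 0.367966 m from the diameter, here below the top edge, so y_c = 4.75 + 0.367966 = 5.11797 m and h_c = 5.11797 × 0.453990 = 2.32351 m.
A = πr²/2 = π × 0.867²/2 = 1.18075 m².
Resultant F = γ·h_c·A = 14.25393 × 2.32351 × 1.18075 = 39.1054 kN.
I_c = (π/8 − 8/(9π))·r⁴ = 0.109757 × 0.867⁴ = 0.0620167 m⁴.
Centre of pressure: y_p = y_c + I_c/(y_c·A) = 5.11797 + 0.0620167/(5.11797 × 1.18075) = 5.11797 + 0.0102625 = 5.12823 m along the plane.
The resultant acts 0.367966 + 0.0102625 = 0.378229 m (along the plate) below the hinge at the top edge, so the moment about the hinge is M = F × 0.378229 = 39.1054 × 0.378229 = 14.7908 kN·m.

M ≈ 14.79 kN·m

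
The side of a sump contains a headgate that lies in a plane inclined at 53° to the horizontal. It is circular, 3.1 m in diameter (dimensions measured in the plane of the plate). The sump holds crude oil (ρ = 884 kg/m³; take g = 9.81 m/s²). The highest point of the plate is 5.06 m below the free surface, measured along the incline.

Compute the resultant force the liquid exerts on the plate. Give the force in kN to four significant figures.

γ = ρg = 884 × 9.81 / 1000 = 8.67204 kN/m³.
Let θ = 53° be the plate's angle to the horizontal; measure y along the incline from where the plane meets the free surface. Vertical depth h = y·sinθ with sinθ = 0.798636.
The centroid is at the centre, 1.55 m below the top of the plate, so y_c = 5.06 + 1.55 = 6.61 m and h_c = 6.61 × 0.798636 = 5.27898 m.
A = π(1.55)² = 7.54768 m².
Resultant F = γ·h_c·A = 8.67204 × 5.27898 × 7.54768 = 345.529 kN.

F ≈ 345.5 kN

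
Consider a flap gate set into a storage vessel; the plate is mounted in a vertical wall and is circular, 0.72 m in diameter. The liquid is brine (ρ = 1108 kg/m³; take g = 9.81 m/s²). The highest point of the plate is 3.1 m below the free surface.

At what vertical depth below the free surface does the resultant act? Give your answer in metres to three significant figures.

h_p = 3.47 m

γ = ρg = 1108 × 9.81 / 1000 = 10.86948 kN/m³.
The centroid is at the centre, 0.36 m below the top of the plate, so the centroid depth is h_c = 3.1 + 0.36 = 3.46 m.
A = π(0.36)² = 0.40715 m².
Resultant F = γ·h_c·A = 10.86948 × 3.46 × 0.40715 = 15.3123 kN.
I_c = πr⁴/4 = π × 0.36⁴/4 = 0.0131917 m⁴.
Centre of pressure: y_p = y_c + I_c/(y_c·A) = 3.46 + 0.0131917/(3.46 × 0.40715) = 3.46 + 0.00936419 = 3.46936 m along the plane.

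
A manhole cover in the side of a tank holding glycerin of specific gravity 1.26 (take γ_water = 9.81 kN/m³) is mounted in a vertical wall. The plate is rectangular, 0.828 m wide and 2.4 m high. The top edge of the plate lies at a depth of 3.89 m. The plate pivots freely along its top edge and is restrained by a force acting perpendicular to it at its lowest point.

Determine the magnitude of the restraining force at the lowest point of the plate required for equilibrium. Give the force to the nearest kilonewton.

P ≈ 67 kN

γ = 1.26 × 9.81 = 12.3606 kN/m³.
The centroid lies 2.4/2 = 1.2 m below the top edge, so the centroid depth is h_c = 3.89 + 1.2 = 5.09 m.
A = 0.828 × 2.4 = 1.9872 m².
Resultant F = γ·h_c·A = 12.3606 × 5.09 × 1.9872 = 125.026 kN.
I_c = b·h³/12 = 0.828 × 2.4³/12 = 0.953856 m⁴.
Centre of pressure: y_p = y_c + I_c/(y_c·A) = 5.09 + 0.953856/(5.09 × 1.9872) = 5.09 + 0.0943026 = 5.1843 m along the plane.
The resultant acts 1.2 + 0.0943026 = 1.2943 m (along the plate) below the hinge at the top edge, so the moment about the hinge is M = F × 1.2943 = 125.026 × 1.2943 = 161.821 kN·m.
A normal force at the bottom, 2.4 m from the hinge, must supply this moment: P = 161.821/2.4 = 67.4254 kN.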